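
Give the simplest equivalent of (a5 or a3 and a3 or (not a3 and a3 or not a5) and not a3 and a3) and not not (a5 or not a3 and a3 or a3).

a5 or a3

(a5 or a3 and a3 or (not a3 and a3 or not a5) and not a3 and a3) and not not (a5 or not a3 and a3 or a3)
= (a5 or a3 and a3 or not a3 and a3) and not not (a5 or not a3 and a3 or a3)   [absorption]
= (a5 or a3) and not not (a5 or not a3 and a3 or a3)   [distribution]
= (a5 or a3) and (a5 or not a3 and a3 or a3)   [double negation]
= (a5 or a3) and (a5 or a3)   [complement / identity]
= a5 or a3   [idempotence]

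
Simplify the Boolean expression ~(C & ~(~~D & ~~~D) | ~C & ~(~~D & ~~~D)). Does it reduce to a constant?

~(C & ~(~~D & ~~~D) | ~C & ~(~~D & ~~~D))
= ~~(~~D & ~~~D)   (distribution)
= ~(~D | ~~D)   (De Morgan)
= D & ~D   (De Morgan)
= 0   (complement)

0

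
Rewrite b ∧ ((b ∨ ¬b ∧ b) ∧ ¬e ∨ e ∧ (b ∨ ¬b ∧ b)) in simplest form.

b

b ∧ ((b ∨ ¬b ∧ b) ∧ ¬e ∨ e ∧ (b ∨ ¬b ∧ b))
= b ∧ (b ∨ ¬b ∧ b)   [distribution]
= b ∧ b   [complement / identity]
= b   [idempotence]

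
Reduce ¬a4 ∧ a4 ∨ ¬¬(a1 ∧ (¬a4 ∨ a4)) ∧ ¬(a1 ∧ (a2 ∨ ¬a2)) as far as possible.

¬a4 ∧ a4 ∨ ¬¬(a1 ∧ (¬a4 ∨ a4)) ∧ ¬(a1 ∧ (a2 ∨ ¬a2))
= ¬a4 ∧ a4 ∨ ¬¬a1 ∧ ¬(a1 ∧ (a2 ∨ ¬a2))   (complement / identity)
= ¬a4 ∧ a4 ∨ ¬¬a1 ∧ ¬a1   (complement / identity)
= ¬¬a1 ∧ ¬a1   (complement / identity)
= a1 ∧ ¬a1   (double negation)
= False   (complement)

False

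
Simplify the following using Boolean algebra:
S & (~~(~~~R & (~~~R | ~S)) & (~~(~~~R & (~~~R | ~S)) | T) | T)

S & (~R | T)

S & (~~(~~~R & (~~~R | ~S)) & (~~(~~~R & (~~~R | ~S)) | T) | T)
= S & (~~(~~~R & (~~~R | ~S)) | T)
= S & (~~~~~R | T)
= S & (~~~R | T)
= S & (~R | T)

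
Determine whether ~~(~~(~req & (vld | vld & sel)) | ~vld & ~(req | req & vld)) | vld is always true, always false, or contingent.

contingent

~~(~~(~req & (vld | vld & sel)) | ~vld & ~(req | req & vld)) | vld
= ~~(~~(~req & vld) | ~vld & ~(req | req & vld)) | vld
= ~~(~req & vld) | ~vld & ~(req | req & vld) | vld
= ~req & vld | ~vld & ~(req | req & vld) | vld
= ~req & vld | ~vld & ~req | vld
= ~req | vld
This depends on req, vld, so it is not a constant.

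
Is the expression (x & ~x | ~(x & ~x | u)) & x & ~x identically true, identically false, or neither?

(x & ~x | ~(x & ~x | u)) & x & ~x
= (x & ~x | ~u) & x & ~x   [complement / identity]
= x & ~x   [absorption]
= 0   [complement]

identically false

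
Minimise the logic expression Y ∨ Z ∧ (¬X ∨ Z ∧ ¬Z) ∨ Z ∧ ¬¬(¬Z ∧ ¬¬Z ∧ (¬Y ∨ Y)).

Y ∨ Z ∧ (¬X ∨ Z ∧ ¬Z) ∨ Z ∧ ¬¬(¬Z ∧ ¬¬Z ∧ (¬Y ∨ Y))
= Y ∨ Z ∧ ¬X ∨ Z ∧ ¬¬(¬Z ∧ ¬¬Z ∧ (¬Y ∨ Y))
= Y ∨ Z ∧ ¬X ∨ Z ∧ ¬¬(¬Z ∧ Z ∧ (¬Y ∨ Y))
= Y ∨ Z ∧ ¬X ∨ Z ∧ ¬Z ∧ Z ∧ (¬Y ∨ Y)
= Y ∨ Z ∧ ¬X ∨ Z ∧ ¬Z ∧ Z
= Y ∨ (¬X ∨ ¬Z ∧ Z) ∧ Z
= Y ∨ ¬X ∧ Z

Y ∨ ¬X ∧ Z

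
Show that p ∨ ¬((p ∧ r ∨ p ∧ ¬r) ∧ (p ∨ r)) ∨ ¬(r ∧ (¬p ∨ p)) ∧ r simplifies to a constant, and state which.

p ∨ ¬((p ∧ r ∨ p ∧ ¬r) ∧ (p ∨ r)) ∨ ¬(r ∧ (¬p ∨ p)) ∧ r
= p ∨ ¬(p ∧ (p ∨ r)) ∨ ¬(r ∧ (¬p ∨ p)) ∧ r   (distribution)
= p ∨ ¬(p ∧ (p ∨ r)) ∨ ¬r ∧ r   (complement / identity)
= p ∨ ¬(p ∧ (p ∨ r))   (complement / identity)
= p ∨ ¬p   (absorption)
= True   (complement)

True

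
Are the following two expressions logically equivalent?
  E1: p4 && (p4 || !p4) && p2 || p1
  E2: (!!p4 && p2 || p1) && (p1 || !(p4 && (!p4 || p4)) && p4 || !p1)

E1: p4 && (p4 || !p4) && p2 || p1
    = p4 && p2 || p1
E2: (!!p4 && p2 || p1) && (p1 || !(p4 && (!p4 || p4)) && p4 || !p1)
    = (!!p4 && p2 || p1) && (p1 || !p4 && p4 || !p1)
    = (!!p4 && p2 || p1) && (p1 || !p1)
    = !!p4 && p2 || p1
    = p4 && p2 || p1
Both reduce to p4 && p2 || p1, so they are equivalent.

Yes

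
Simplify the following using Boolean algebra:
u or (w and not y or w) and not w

u

u or (w and not y or w) and not w
= u or w and not w   (absorption)
= u   (complement / identity)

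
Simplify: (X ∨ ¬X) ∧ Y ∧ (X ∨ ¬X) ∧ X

(X ∨ ¬X) ∧ Y ∧ (X ∨ ¬X) ∧ X
= Y ∧ (X ∨ ¬X) ∧ X   [complement / identity]
= Y ∧ X   [complement / identity]

Y ∧ X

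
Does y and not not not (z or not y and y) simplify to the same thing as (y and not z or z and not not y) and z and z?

E1: y and not not not (z or not y and y)
    = y and not (z or not y and y)
    = y and not z
E2: (y and not z or z and not not y) and z and z
    = (y and not z or z and y) and z and z
    = y and z and z
    = y and z
These differ: at y=1, z=0, E1 = 1 but E2 = 0.

No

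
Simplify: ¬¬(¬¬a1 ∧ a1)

a1

¬¬(¬¬a1 ∧ a1)
= ¬¬(a1 ∧ a1)
= ¬¬a1
= a1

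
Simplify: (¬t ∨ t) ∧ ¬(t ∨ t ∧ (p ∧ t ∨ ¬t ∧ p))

(¬t ∨ t) ∧ ¬(t ∨ t ∧ (p ∧ t ∨ ¬t ∧ p))
= (¬t ∨ t) ∧ ¬(t ∨ t ∧ p)   [distribution]
= (¬t ∨ t) ∧ ¬t   [absorption]
= ¬t   [complement / identity]

¬t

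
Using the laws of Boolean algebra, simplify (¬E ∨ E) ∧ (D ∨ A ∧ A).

D ∨ A

(¬E ∨ E) ∧ (D ∨ A ∧ A)
= D ∨ A ∧ A   (complement / identity)
= D ∨ A   (idempotence)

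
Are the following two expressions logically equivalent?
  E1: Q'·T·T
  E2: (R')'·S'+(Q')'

E1: Q'·T·T
    = Q'·T
E2: (R')'·S'+(Q')'
    = (R')'·S'+Q
    = R·S'+Q
These differ: at Q=1, R=1, S=0, T=0, E1 = 0 but E2 = 1.

No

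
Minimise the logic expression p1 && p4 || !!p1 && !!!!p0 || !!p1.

p1 && p4 || !!p1 && !!!!p0 || !!p1
= p1 && p4 || !!p1 && !!p0 || !!p1   — double negation
= p1 && p4 || !!p1 && p0 || !!p1   — double negation
= p1 && p4 || !!p1   — absorption
= p1 && p4 || p1   — double negation
= p1   — absorption

p1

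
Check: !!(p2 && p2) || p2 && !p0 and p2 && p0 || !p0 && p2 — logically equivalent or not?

Yes

E1: !!(p2 && p2) || p2 && !p0
    = p2 && p2 || p2 && !p0   (double negation)
    = (p2 || !p0) && p2   (distribution)
    = p2   (absorption)
E2: p2 && p0 || !p0 && p2
    = p2   (distribution)
Both reduce to p2, so they are equivalent.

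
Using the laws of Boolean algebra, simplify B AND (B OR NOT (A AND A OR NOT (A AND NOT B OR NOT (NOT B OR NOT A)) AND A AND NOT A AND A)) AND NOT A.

B AND (B OR NOT (A AND A OR NOT (A AND NOT B OR NOT (NOT B OR NOT A)) AND A AND NOT A AND A)) AND NOT A
= B AND (B OR NOT (A AND A OR NOT (A AND NOT B OR B AND A) AND A AND NOT A AND A)) AND NOT A   — De Morgan
= B AND (B OR NOT (A AND A OR NOT A AND A AND NOT A AND A)) AND NOT A   — distribution
= B AND (B OR NOT (A AND A OR NOT A AND A)) AND NOT A   — idempotence
= B AND (B OR NOT A) AND NOT A   — distribution
= B AND NOT A   — absorption

B AND NOT A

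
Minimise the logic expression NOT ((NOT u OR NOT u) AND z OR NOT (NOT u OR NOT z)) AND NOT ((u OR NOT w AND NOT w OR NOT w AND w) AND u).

NOT z AND NOT u

NOT ((NOT u OR NOT u) AND z OR NOT (NOT u OR NOT z)) AND NOT ((u OR NOT w AND NOT w OR NOT w AND w) AND u)
= NOT ((NOT u OR NOT u) AND z OR NOT (NOT u OR NOT z)) AND NOT ((u OR NOT w) AND u)   (distribution)
= NOT ((NOT u OR NOT u) AND z OR NOT (NOT u OR NOT z)) AND NOT u   (absorption)
= NOT ((NOT u OR NOT u) AND z OR u AND z) AND NOT u   (De Morgan)
= NOT (NOT u AND z OR u AND z) AND NOT u   (idempotence)
= NOT z AND NOT u   (distribution)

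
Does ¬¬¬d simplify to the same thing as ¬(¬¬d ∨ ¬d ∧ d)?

E1: ¬¬¬d
    = ¬d   [double negation]
E2: ¬(¬¬d ∨ ¬d ∧ d)
    = ¬¬¬d   [complement / identity]
    = ¬d   [double negation]
Both reduce to ¬d, so they are equivalent.

Yes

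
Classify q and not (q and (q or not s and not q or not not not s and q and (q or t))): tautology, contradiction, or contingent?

contradiction

q and not (q and (q or not s and not q or not not not s and q and (q or t)))
= q and not (q and (q or not s and not q or not not not s and q))   — absorption
= q and not (q and (q or not s and not q or not s and q))   — double negation
= q and not (q and (q or not s))   — distribution
= q and not q   — absorption
= False   — complement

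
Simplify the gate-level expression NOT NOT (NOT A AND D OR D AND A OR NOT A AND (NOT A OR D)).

NOT NOT (NOT A AND D OR D AND A OR NOT A AND (NOT A OR D))
= NOT NOT (NOT A AND D OR D AND A OR NOT A)   — absorption
= NOT NOT (D OR NOT A)   — distribution
= D OR NOT A   — double negation

D OR NOT A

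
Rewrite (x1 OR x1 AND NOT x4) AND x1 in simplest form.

(x1 OR x1 AND NOT x4) AND x1
= x1 AND x1   (absorption)
= x1   (idempotence)

x1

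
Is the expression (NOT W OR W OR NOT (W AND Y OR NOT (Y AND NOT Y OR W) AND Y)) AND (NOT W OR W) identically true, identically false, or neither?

identically true

(NOT W OR W OR NOT (W AND Y OR NOT (Y AND NOT Y OR W) AND Y)) AND (NOT W OR W)
= (NOT W OR W OR NOT (W AND Y OR NOT W AND Y)) AND (NOT W OR W)   (complement / identity)
= (NOT W OR W OR NOT Y) AND (NOT W OR W)   (distribution)
= NOT W OR W   (absorption)
= TRUE   (complement)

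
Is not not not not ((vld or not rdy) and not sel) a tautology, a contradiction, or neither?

neither

not not not not ((vld or not rdy) and not sel)
= not not ((vld or not rdy) and not sel)   (double negation)
= (vld or not rdy) and not sel   (double negation)
This depends on rdy, sel, vld, so it is not a constant.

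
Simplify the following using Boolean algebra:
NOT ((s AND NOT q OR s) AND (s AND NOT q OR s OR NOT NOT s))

NOT s

NOT ((s AND NOT q OR s) AND (s AND NOT q OR s OR NOT NOT s))
= NOT ((s AND NOT q OR s) AND (s AND NOT q OR s OR s))
= NOT (s AND NOT q OR s)
= NOT s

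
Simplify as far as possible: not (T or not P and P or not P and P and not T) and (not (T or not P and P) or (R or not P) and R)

not T

not (T or not P and P or not P and P and not T) and (not (T or not P and P) or (R or not P) and R)
= not (T or not P and P or not P and P and not T) and (not (T or not P and P) or R)   (absorption)
= not (T or not P and P) and (not (T or not P and P) or R)   (absorption)
= not (T or not P and P)   (absorption)
= not T   (complement / identity)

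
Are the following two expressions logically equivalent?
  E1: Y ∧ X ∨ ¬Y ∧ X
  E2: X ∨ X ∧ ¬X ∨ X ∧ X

E1: Y ∧ X ∨ ¬Y ∧ X
    = X   (distribution)
E2: X ∨ X ∧ ¬X ∨ X ∧ X
    = X ∨ X   (distribution)
    = X   (idempotence)
Both reduce to X, so they are equivalent.

Yes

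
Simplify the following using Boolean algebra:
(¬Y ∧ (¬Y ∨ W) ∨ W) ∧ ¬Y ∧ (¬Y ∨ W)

(¬Y ∧ (¬Y ∨ W) ∨ W) ∧ ¬Y ∧ (¬Y ∨ W)
= ¬Y ∧ (¬Y ∨ W)   [absorption]
= ¬Y   [absorption]

¬Y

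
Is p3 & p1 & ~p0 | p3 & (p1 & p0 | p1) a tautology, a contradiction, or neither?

p3 & p1 & ~p0 | p3 & (p1 & p0 | p1)
= p3 & p1 & ~p0 | p3 & p1   — absorption
= p3 & p1   — absorption
This depends on p1, p3, so it is not a constant.

neither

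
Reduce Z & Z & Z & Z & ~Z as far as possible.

0

Z & Z & Z & Z & ~Z
= Z & Z & Z & ~Z   — idempotence
= Z & Z & ~Z   — idempotence
= Z & ~Z   — idempotence
= 0   — complement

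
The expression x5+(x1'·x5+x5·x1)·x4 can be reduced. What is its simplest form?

x5+(x1'·x5+x5·x1)·x4
= x5+x5·x4   (distribution)
= x5   (absorption)

x5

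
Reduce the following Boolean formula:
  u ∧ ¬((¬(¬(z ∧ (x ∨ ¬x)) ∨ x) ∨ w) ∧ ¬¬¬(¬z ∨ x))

u ∧ (¬z ∨ x)

u ∧ ¬((¬(¬(z ∧ (x ∨ ¬x)) ∨ x) ∨ w) ∧ ¬¬¬(¬z ∨ x))
= u ∧ ¬((¬(¬z ∨ x) ∨ w) ∧ ¬¬¬(¬z ∨ x))   — complement / identity
= u ∧ ¬((¬(¬z ∨ x) ∨ w) ∧ ¬(¬z ∨ x))   — double negation
= u ∧ ¬¬(¬z ∨ x)   — absorption
= u ∧ (¬z ∨ x)   — double negation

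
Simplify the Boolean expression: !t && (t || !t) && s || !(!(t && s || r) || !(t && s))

s

!t && (t || !t) && s || !(!(t && s || r) || !(t && s))
= !t && s || !(!(t && s || r) || !(t && s))
= !t && s || (t && s || r) && t && s
= !t && s || t && s
= s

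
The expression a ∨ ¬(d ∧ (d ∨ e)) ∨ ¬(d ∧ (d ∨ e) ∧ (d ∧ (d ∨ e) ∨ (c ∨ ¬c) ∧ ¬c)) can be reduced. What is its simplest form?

a ∨ ¬d

a ∨ ¬(d ∧ (d ∨ e)) ∨ ¬(d ∧ (d ∨ e) ∧ (d ∧ (d ∨ e) ∨ (c ∨ ¬c) ∧ ¬c))
= a ∨ ¬(d ∧ (d ∨ e)) ∨ ¬(d ∧ (d ∨ e) ∧ (d ∧ (d ∨ e) ∨ ¬c))   [complement / identity]
= a ∨ ¬(d ∧ (d ∨ e)) ∨ ¬(d ∧ (d ∨ e))   [absorption]
= a ∨ ¬(d ∧ (d ∨ e))   [idempotence]
= a ∨ ¬d   [absorption]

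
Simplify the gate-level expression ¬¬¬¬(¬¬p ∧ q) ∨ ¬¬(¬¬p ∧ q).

¬¬¬¬(¬¬p ∧ q) ∨ ¬¬(¬¬p ∧ q)
= ¬¬(¬¬p ∧ q) ∨ ¬¬(¬¬p ∧ q)   (double negation)
= ¬¬(¬¬p ∧ q)   (idempotence)
= ¬¬(p ∧ q)   (double negation)
= p ∧ q   (double negation)

p ∧ q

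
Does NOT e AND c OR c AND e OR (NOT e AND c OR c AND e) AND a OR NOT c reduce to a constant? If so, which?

NOT e AND c OR c AND e OR (NOT e AND c OR c AND e) AND a OR NOT c
= NOT e AND c OR c AND e OR NOT c   [absorption]
= c OR NOT c   [distribution]
= TRUE   [complement]

yes, True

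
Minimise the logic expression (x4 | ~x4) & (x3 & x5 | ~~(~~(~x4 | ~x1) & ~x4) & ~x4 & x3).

x3 & (x5 | ~x4)

(x4 | ~x4) & (x3 & x5 | ~~(~~(~x4 | ~x1) & ~x4) & ~x4 & x3)
= (x4 | ~x4) & (x3 & x5 | ~~((~x4 | ~x1) & ~x4) & ~x4 & x3)   [double negation]
= (x4 | ~x4) & (x3 & x5 | ~~~x4 & ~x4 & x3)   [absorption]
= (x4 | ~x4) & x3 & (x5 | ~~~x4 & ~x4)   [distribution]
= (x4 | ~x4) & x3 & (x5 | ~x4 & ~x4)   [double negation]
= x3 & (x5 | ~x4 & ~x4)   [complement / identity]
= x3 & (x5 | ~x4)   [idempotence]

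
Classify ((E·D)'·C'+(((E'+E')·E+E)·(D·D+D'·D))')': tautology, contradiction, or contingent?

contingent

((E·D)'·C'+(((E'+E')·E+E)·(D·D+D'·D))')'
= ((E·D)'·C'+(((E'+E')·E+E)·D)')'   (distribution)
= ((E·D)'·C'+((E'·E+E)·D)')'   (idempotence)
= ((E·D)'·C'+(E·D)')'   (complement / identity)
= ((E·D)')'   (absorption)
= E·D   (double negation)
This depends on D, E, so it is not a constant.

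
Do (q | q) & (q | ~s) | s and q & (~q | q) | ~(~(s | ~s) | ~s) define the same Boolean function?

Yes

E1: (q | q) & (q | ~s) | s
    = q & ~s | q | s   (distribution)
    = q | s   (absorption)
E2: q & (~q | q) | ~(~(s | ~s) | ~s)
    = q & (~q | q) | (s | ~s) & s   (De Morgan)
    = q | (s | ~s) & s   (complement / identity)
    = q | s   (complement / identity)
Both reduce to q | s, so they are equivalent.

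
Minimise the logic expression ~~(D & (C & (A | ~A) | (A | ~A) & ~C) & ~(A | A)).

~~(D & (C & (A | ~A) | (A | ~A) & ~C) & ~(A | A))
= ~~(D & (A | ~A) & ~(A | A))   (distribution)
= ~~(D & ~(A | A))   (complement / identity)
= ~~(D & ~A)   (idempotence)
= D & ~A   (double negation)

D & ~A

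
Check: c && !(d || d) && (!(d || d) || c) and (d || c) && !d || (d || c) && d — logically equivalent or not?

No

E1: c && !(d || d) && (!(d || d) || c)
    = c && !(d || d)   — absorption
    = c && !d   — idempotence
E2: (d || c) && !d || (d || c) && d
    = d || c   — distribution
These differ: at c=0, d=1, E1 = 0 but E2 = 1.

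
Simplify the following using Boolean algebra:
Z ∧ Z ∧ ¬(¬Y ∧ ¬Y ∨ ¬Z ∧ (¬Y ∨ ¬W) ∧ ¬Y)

Z ∧ Y

Z ∧ Z ∧ ¬(¬Y ∧ ¬Y ∨ ¬Z ∧ (¬Y ∨ ¬W) ∧ ¬Y)
= Z ∧ Z ∧ ¬(¬Y ∧ ¬Y ∨ ¬Z ∧ ¬Y)   [absorption]
= Z ∧ Z ∧ ¬(¬Y ∧ (¬Y ∨ ¬Z))   [distribution]
= Z ∧ Z ∧ ¬¬Y   [absorption]
= Z ∧ ¬¬Y   [idempotence]
= Z ∧ Y   [double negation]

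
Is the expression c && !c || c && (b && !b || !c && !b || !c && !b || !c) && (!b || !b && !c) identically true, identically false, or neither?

c && !c || c && (b && !b || !c && !b || !c && !b || !c) && (!b || !b && !c)
= c && !c || c && (b && !b || !c && !b || !c) && (!b || !b && !c)   [absorption]
= c && !c || c && (b && !b || !c && !b || !c) && !b   [absorption]
= c && !c || c && (!c && !b || !c) && !b   [complement / identity]
= c && !c || c && !c && !b   [absorption]
= c && !c   [absorption]
= false   [complement]

identically false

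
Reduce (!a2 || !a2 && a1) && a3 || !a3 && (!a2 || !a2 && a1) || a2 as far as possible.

(!a2 || !a2 && a1) && a3 || !a3 && (!a2 || !a2 && a1) || a2
= !a2 || !a2 && a1 || a2
= !a2 || a2
= true

true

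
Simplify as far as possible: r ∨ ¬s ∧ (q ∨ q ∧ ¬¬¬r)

r ∨ ¬s ∧ q

r ∨ ¬s ∧ (q ∨ q ∧ ¬¬¬r)
= r ∨ ¬s ∧ (q ∨ q ∧ ¬r)   (double negation)
= r ∨ ¬s ∧ q   (absorption)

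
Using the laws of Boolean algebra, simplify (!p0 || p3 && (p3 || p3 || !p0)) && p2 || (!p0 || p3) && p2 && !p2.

(!p0 || p3 && (p3 || p3 || !p0)) && p2 || (!p0 || p3) && p2 && !p2
= (!p0 || p3 && (p3 || !p0)) && p2 || (!p0 || p3) && p2 && !p2   (idempotence)
= (!p0 || p3) && p2 || (!p0 || p3) && p2 && !p2   (absorption)
= (!p0 || p3) && p2   (absorption)

(!p0 || p3) && p2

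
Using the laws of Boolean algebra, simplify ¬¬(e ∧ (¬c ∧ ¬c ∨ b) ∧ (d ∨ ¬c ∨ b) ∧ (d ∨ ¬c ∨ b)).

e ∧ (¬c ∨ b)

¬¬(e ∧ (¬c ∧ ¬c ∨ b) ∧ (d ∨ ¬c ∨ b) ∧ (d ∨ ¬c ∨ b))
= ¬¬(e ∧ (¬c ∧ ¬c ∨ b) ∧ ((¬c ∨ b) ∧ (¬c ∨ b) ∨ d))   (distribution)
= ¬¬(e ∧ (¬c ∨ b) ∧ ((¬c ∨ b) ∧ (¬c ∨ b) ∨ d))   (idempotence)
= e ∧ (¬c ∨ b) ∧ ((¬c ∨ b) ∧ (¬c ∨ b) ∨ d)   (double negation)
= e ∧ (¬c ∨ b) ∧ (¬c ∨ b ∨ d)   (idempotence)
= e ∧ (¬c ∨ b)   (absorption)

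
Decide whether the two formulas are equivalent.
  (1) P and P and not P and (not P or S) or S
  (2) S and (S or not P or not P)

Yes

E1: P and P and not P and (not P or S) or S
    = P and not P and (not P or S) or S   — idempotence
    = P and not P or S   — absorption
    = S   — complement / identity
E2: S and (S or not P or not P)
    = S and (S or not P)   — idempotence
    = S   — absorption
Both reduce to S, so they are equivalent.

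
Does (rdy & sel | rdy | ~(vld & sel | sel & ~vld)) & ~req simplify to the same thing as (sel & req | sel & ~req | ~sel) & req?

No

E1: (rdy & sel | rdy | ~(vld & sel | sel & ~vld)) & ~req
    = (rdy & sel | rdy | ~sel) & ~req   [distribution]
    = (rdy | ~sel) & ~req   [absorption]
E2: (sel & req | sel & ~req | ~sel) & req
    = (sel | ~sel) & req   [distribution]
    = req   [complement / identity]
These differ: at rdy=1, req=1, sel=0, vld=0, E1 = 0 but E2 = 1.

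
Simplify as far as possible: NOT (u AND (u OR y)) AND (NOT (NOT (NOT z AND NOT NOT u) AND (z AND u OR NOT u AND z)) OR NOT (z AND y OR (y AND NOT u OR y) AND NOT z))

NOT (u AND (u OR y)) AND (NOT (NOT (NOT z AND NOT NOT u) AND (z AND u OR NOT u AND z)) OR NOT (z AND y OR (y AND NOT u OR y) AND NOT z))
= NOT (u AND (u OR y)) AND (NOT (NOT (NOT z AND NOT NOT u) AND (z AND u OR NOT u AND z)) OR NOT (z AND y OR y AND NOT z))   (absorption)
= NOT (u AND (u OR y)) AND (NOT ((z OR NOT u) AND (z AND u OR NOT u AND z)) OR NOT (z AND y OR y AND NOT z))   (De Morgan)
= NOT (u AND (u OR y)) AND (NOT ((z OR NOT u) AND z) OR NOT (z AND y OR y AND NOT z))   (distribution)
= NOT (u AND (u OR y)) AND (NOT z OR NOT (z AND y OR y AND NOT z))   (absorption)
= NOT u AND (NOT z OR NOT (z AND y OR y AND NOT z))   (absorption)
= NOT u AND (NOT z OR NOT y)   (distribution)

NOT u AND (NOT z OR NOT y)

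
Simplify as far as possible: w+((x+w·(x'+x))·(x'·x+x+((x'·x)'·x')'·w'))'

w+x'

w+((x+w·(x'+x))·(x'·x+x+((x'·x)'·x')'·w'))'
= w+((x+w·(x'+x))·(x'·x+x+(x'·x+x)·w'))'   (De Morgan)
= w+((x+w·(x'+x))·(x'·x+x))'   (absorption)
= w+((x+w)·(x'·x+x))'   (complement / identity)
= w+((x+w)·x)'   (complement / identity)
= w+x'   (absorption)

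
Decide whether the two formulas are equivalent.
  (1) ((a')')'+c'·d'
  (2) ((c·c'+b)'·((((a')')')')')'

E1: ((a')')'+c'·d'
    = a'+c'·d'   — double negation
E2: ((c·c'+b)'·((((a')')')')')'
    = (b'·((((a')')')')')'   — complement / identity
    = b+(((a')')')'   — De Morgan
    = b+(a')'   — double negation
    = b+a   — double negation
These differ: at a=1, b=1, c=1, d=1, E1 = 0 but E2 = 1.

No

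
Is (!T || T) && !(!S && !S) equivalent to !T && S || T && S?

Yes

E1: (!T || T) && !(!S && !S)
    = (!T || T) && (S || S)   [De Morgan]
    = (!T || T) && S   [idempotence]
    = S   [complement / identity]
E2: !T && S || T && S
    = S   [distribution]
Both reduce to S, so they are equivalent.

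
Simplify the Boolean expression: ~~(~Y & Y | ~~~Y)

~Y

~~(~Y & Y | ~~~Y)
= ~~~~~Y   (complement / identity)
= ~~~Y   (double negation)
= ~Y   (double negation)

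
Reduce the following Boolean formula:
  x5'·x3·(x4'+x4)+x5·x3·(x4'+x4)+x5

x3+x5

x5'·x3·(x4'+x4)+x5·x3·(x4'+x4)+x5
= x3·(x4'+x4)+x5   [distribution]
= x3+x5   [complement / identity]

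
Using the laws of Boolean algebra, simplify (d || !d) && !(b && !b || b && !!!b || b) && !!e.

(d || !d) && !(b && !b || b && !!!b || b) && !!e
= (d || !d) && !(b && !b || b && !b || b) && !!e   — double negation
= !(b && !b || b && !b || b) && !!e   — complement / identity
= !(b && !b || b && !b || b) && e   — double negation
= !(b && !b || b) && e   — idempotence
= !b && e   — complement / identity

!b && e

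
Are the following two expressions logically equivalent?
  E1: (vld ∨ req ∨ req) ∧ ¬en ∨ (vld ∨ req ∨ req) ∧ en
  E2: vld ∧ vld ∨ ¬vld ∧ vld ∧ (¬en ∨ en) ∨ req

Yes

E1: (vld ∨ req ∨ req) ∧ ¬en ∨ (vld ∨ req ∨ req) ∧ en
    = vld ∨ req ∨ req
    = vld ∨ req
E2: vld ∧ vld ∨ ¬vld ∧ vld ∧ (¬en ∨ en) ∨ req
    = vld ∧ vld ∨ ¬vld ∧ vld ∨ req
    = vld ∨ req
Both reduce to vld ∨ req, so they are equivalent.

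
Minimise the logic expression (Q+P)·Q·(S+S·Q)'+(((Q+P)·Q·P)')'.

(Q+P)·Q·(S+S·Q)'+(((Q+P)·Q·P)')'
= (Q+P)·Q·S'+(((Q+P)·Q·P)')'   — absorption
= (Q+P)·Q·S'+(Q+P)·Q·P   — double negation
= (S'+P)·(Q+P)·Q   — distribution
= (S'+P)·Q   — absorption

(S'+P)·Q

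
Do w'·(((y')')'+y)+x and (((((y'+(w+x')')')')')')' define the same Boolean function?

E1: w'·(((y')')'+y)+x
    = w'·(y'+y)+x   [double negation]
    = w'+x   [complement / identity]
E2: (((((y'+(w+x')')')')')')'
    = (((y'+(w+x')')')')'   [double negation]
    = (y'+(w+x')')'   [double negation]
    = y·(w+x')   [De Morgan]
These differ: at w=1, x=1, y=0, E1 = 1 but E2 = 0.

No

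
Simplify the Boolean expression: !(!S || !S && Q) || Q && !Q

S

!(!S || !S && Q) || Q && !Q
= !!S || Q && !Q   (absorption)
= !!S   (complement / identity)
= S   (double negation)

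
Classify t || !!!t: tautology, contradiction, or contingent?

tautology

t || !!!t
= t || !t   — double negation
= true   — complement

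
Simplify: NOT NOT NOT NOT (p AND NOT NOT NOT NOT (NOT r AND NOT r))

p AND NOT r

NOT NOT NOT NOT (p AND NOT NOT NOT NOT (NOT r AND NOT r))
= NOT NOT (p AND NOT NOT NOT NOT (NOT r AND NOT r))   — double negation
= NOT NOT (p AND NOT NOT (NOT r AND NOT r))   — double negation
= NOT NOT (p AND NOT r AND NOT r)   — double negation
= NOT NOT (p AND NOT r)   — idempotence
= p AND NOT r   — double negation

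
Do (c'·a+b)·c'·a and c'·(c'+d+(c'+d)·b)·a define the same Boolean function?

Yes

E1: (c'·a+b)·c'·a
    = c'·a   [absorption]
E2: c'·(c'+d+(c'+d)·b)·a
    = c'·(c'+d)·a   [absorption]
    = c'·a   [absorption]
Both reduce to c'·a, so they are equivalent.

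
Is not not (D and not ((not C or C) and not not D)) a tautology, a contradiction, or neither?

contradiction

not not (D and not ((not C or C) and not not D))
= not not (D and not not not D)   [complement / identity]
= not not (D and not D)   [double negation]
= D and not D   [double negation]
= False   [complement]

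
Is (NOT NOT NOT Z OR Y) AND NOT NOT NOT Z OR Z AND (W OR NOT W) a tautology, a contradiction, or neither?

(NOT NOT NOT Z OR Y) AND NOT NOT NOT Z OR Z AND (W OR NOT W)
= (NOT NOT NOT Z OR Y) AND NOT NOT NOT Z OR Z
= NOT NOT NOT Z OR Z
= NOT Z OR Z
= TRUE

tautology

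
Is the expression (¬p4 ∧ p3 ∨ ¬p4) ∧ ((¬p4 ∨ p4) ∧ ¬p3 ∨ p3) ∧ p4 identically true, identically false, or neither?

identically false

(¬p4 ∧ p3 ∨ ¬p4) ∧ ((¬p4 ∨ p4) ∧ ¬p3 ∨ p3) ∧ p4
= (¬p4 ∧ p3 ∨ ¬p4) ∧ (¬p3 ∨ p3) ∧ p4
= (¬p4 ∧ p3 ∨ ¬p4) ∧ p4
= ¬p4 ∧ p4
= False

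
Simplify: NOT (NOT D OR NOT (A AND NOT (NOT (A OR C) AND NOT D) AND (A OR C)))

D AND A

NOT (NOT D OR NOT (A AND NOT (NOT (A OR C) AND NOT D) AND (A OR C)))
= NOT (NOT D OR NOT (A AND (A OR C OR D) AND (A OR C)))
= NOT (NOT D OR NOT (A AND (A OR C)))
= NOT (NOT D OR NOT A)
= D AND A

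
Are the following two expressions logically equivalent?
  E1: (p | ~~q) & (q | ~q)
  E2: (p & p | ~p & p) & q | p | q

E1: (p | ~~q) & (q | ~q)
    = p | ~~q   — complement / identity
    = p | q   — double negation
E2: (p & p | ~p & p) & q | p | q
    = p & q | p | q   — distribution
    = p | q   — absorption
Both reduce to p | q, so they are equivalent.

Yes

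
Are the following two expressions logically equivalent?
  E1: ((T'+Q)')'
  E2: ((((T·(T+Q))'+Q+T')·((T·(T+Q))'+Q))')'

Yes

E1: ((T'+Q)')'
    = T'+Q   — double negation
E2: ((((T·(T+Q))'+Q+T')·((T·(T+Q))'+Q))')'
    = (((T·(T+Q))'+Q)')'   — absorption
    = ((T'+Q)')'   — absorption
    = T'+Q   — double negation
Both reduce to T'+Q, so they are equivalent.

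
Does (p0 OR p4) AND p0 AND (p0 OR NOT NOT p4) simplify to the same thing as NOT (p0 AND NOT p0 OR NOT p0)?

Yes

E1: (p0 OR p4) AND p0 AND (p0 OR NOT NOT p4)
    = p0 AND (p0 OR NOT NOT p4)
    = p0 AND (p0 OR p4)
    = p0
E2: NOT (p0 AND NOT p0 OR NOT p0)
    = NOT NOT p0
    = p0
Both reduce to p0, so they are equivalent.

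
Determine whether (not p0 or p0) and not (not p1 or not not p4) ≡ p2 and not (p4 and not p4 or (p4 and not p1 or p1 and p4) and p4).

No

E1: (not p0 or p0) and not (not p1 or not not p4)
    = not (not p1 or not not p4)
    = p1 and not p4
E2: p2 and not (p4 and not p4 or (p4 and not p1 or p1 and p4) and p4)
    = p2 and not (p4 and not p4 or p4 and p4)
    = p2 and not p4
These differ: at p0=0, p1=0, p2=1, p4=0, E1 = 0 but E2 = 1.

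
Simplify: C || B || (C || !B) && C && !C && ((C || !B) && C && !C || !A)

C || B || (C || !B) && C && !C && ((C || !B) && C && !C || !A)
= C || B || (C || !B) && C && !C   (absorption)
= C || B || C && !C   (absorption)
= C || B   (complement / identity)

C || B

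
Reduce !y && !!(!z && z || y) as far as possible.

!y && !!(!z && z || y)
= !y && !!y
= !y && y
= false

false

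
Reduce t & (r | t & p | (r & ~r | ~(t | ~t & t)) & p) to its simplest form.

t & (r | t & p | (r & ~r | ~(t | ~t & t)) & p)
= t & (r | t & p | (r & ~r | ~t) & p)   [complement / identity]
= t & (r | t & p | ~t & p)   [complement / identity]
= t & (r | p)   [distribution]

t & (r | p)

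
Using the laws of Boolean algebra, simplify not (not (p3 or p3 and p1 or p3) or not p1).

not (not (p3 or p3 and p1 or p3) or not p1)
= not (not (p3 or p3) or not p1)   [absorption]
= not (not p3 or not p1)   [idempotence]
= p3 and p1   [De Morgan]

p3 and p1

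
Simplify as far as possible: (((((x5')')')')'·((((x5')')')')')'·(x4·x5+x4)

(((((x5')')')')'·((((x5')')')')')'·(x4·x5+x4)
= (((x5')')'·((((x5')')')')')'·(x4·x5+x4)   — double negation
= (((x5')')'·((x5')')')'·(x4·x5+x4)   — double negation
= ((x5')'+(x5')')·(x4·x5+x4)   — De Morgan
= (x5')'·(x4·x5+x4)   — idempotence
= (x5')'·x4   — absorption
= x5·x4   — double negation

x5·x4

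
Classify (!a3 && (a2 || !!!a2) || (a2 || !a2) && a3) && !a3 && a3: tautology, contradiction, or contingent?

contradiction

(!a3 && (a2 || !!!a2) || (a2 || !a2) && a3) && !a3 && a3
= (!a3 && (a2 || !a2) || (a2 || !a2) && a3) && !a3 && a3
= (a2 || !a2) && !a3 && a3
= !a3 && a3
= false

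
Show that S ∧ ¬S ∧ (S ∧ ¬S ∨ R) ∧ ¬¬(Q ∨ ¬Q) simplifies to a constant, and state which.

False

S ∧ ¬S ∧ (S ∧ ¬S ∨ R) ∧ ¬¬(Q ∨ ¬Q)
= S ∧ ¬S ∧ (S ∧ ¬S ∨ R) ∧ (Q ∨ ¬Q)   [double negation]
= S ∧ ¬S ∧ (S ∧ ¬S ∨ R)   [complement / identity]
= S ∧ ¬S   [absorption]
= False   [complement]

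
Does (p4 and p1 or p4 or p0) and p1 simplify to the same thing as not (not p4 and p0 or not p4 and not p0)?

No

E1: (p4 and p1 or p4 or p0) and p1
    = (p4 or p0) and p1   — absorption
E2: not (not p4 and p0 or not p4 and not p0)
    = not not p4   — distribution
    = p4   — double negation
These differ: at p0=1, p1=0, p4=1, E1 = 0 but E2 = 1.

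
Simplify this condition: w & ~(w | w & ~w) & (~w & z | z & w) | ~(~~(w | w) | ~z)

~w & z

w & ~(w | w & ~w) & (~w & z | z & w) | ~(~~(w | w) | ~z)
= w & ~(w | w & ~w) & (~w & z | z & w) | ~(w | w) & z   — De Morgan
= w & ~w & (~w & z | z & w) | ~(w | w) & z   — complement / identity
= w & ~w & z | ~(w | w) & z   — distribution
= (w & ~w | ~(w | w)) & z   — distribution
= ~(w | w) & z   — complement / identity
= ~w & z   — idempotence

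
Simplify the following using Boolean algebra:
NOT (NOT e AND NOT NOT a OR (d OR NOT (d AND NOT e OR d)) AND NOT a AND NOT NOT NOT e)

NOT (NOT e AND NOT NOT a OR (d OR NOT (d AND NOT e OR d)) AND NOT a AND NOT NOT NOT e)
= NOT (NOT e AND NOT NOT a OR (d OR NOT d) AND NOT a AND NOT NOT NOT e)   — absorption
= NOT (NOT e AND a OR (d OR NOT d) AND NOT a AND NOT NOT NOT e)   — double negation
= NOT (NOT e AND a OR (d OR NOT d) AND NOT a AND NOT e)   — double negation
= NOT (NOT e AND a OR NOT a AND NOT e)   — complement / identity
= NOT NOT e   — distribution
= e   — double negation

e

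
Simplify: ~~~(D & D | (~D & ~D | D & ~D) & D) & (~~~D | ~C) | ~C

~~~(D & D | (~D & ~D | D & ~D) & D) & (~~~D | ~C) | ~C
= ~~~(D & D | ~D & D) & (~~~D | ~C) | ~C
= ~~~D & (~~~D | ~C) | ~C
= ~~~D | ~C
= ~D | ~C

~D | ~C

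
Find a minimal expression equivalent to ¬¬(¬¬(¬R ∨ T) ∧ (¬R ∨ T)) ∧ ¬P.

(¬R ∨ T) ∧ ¬P

¬¬(¬¬(¬R ∨ T) ∧ (¬R ∨ T)) ∧ ¬P
= ¬¬((¬R ∨ T) ∧ (¬R ∨ T)) ∧ ¬P   — double negation
= ¬¬(¬R ∨ T) ∧ ¬P   — idempotence
= (¬R ∨ T) ∧ ¬P   — double negation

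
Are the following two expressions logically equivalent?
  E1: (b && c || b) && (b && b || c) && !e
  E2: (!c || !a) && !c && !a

No

E1: (b && c || b) && (b && b || c) && !e
    = b && (b && b || c) && !e   (absorption)
    = b && (b || c) && !e   (idempotence)
    = b && !e   (absorption)
E2: (!c || !a) && !c && !a
    = !c && !a   (absorption)
These differ: at a=0, b=1, c=0, e=1, E1 = 0 but E2 = 1.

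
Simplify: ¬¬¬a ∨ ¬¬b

¬¬¬a ∨ ¬¬b
= ¬¬¬a ∨ b
= ¬a ∨ b

¬a ∨ b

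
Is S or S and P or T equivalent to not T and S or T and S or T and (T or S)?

Yes

E1: S or S and P or T
    = S or T
E2: not T and S or T and S or T and (T or S)
    = not T and S or T and S or T
    = S or T
Both reduce to S or T, so they are equivalent.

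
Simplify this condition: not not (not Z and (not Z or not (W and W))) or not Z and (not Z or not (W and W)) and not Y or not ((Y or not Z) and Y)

not not (not Z and (not Z or not (W and W))) or not Z and (not Z or not (W and W)) and not Y or not ((Y or not Z) and Y)
= not Z and (not Z or not (W and W)) or not Z and (not Z or not (W and W)) and not Y or not ((Y or not Z) and Y)
= not Z and (not Z or not (W and W)) or not ((Y or not Z) and Y)
= not Z and (not Z or not (W and W)) or not Y
= not Z and (not Z or not W) or not Y
= not Z or not Y

not Z or not Y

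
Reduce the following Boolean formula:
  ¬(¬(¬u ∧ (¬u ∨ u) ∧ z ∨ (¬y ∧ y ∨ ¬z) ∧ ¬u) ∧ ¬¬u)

¬(¬(¬u ∧ (¬u ∨ u) ∧ z ∨ (¬y ∧ y ∨ ¬z) ∧ ¬u) ∧ ¬¬u)
= ¬(¬(¬u ∧ z ∨ (¬y ∧ y ∨ ¬z) ∧ ¬u) ∧ ¬¬u)   — complement / identity
= ¬(¬((z ∨ ¬y ∧ y ∨ ¬z) ∧ ¬u) ∧ ¬¬u)   — distribution
= ¬(¬((z ∨ ¬z) ∧ ¬u) ∧ ¬¬u)   — complement / identity
= ¬(¬¬u ∧ ¬¬u)   — complement / identity
= ¬¬¬u   — idempotence
= ¬u   — double negation

¬u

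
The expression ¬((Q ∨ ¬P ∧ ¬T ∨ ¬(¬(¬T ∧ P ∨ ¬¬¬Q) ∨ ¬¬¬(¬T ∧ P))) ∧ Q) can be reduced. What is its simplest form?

¬Q

¬((Q ∨ ¬P ∧ ¬T ∨ ¬(¬(¬T ∧ P ∨ ¬¬¬Q) ∨ ¬¬¬(¬T ∧ P))) ∧ Q)
= ¬((Q ∨ ¬P ∧ ¬T ∨ ¬(¬(¬T ∧ P ∨ ¬Q) ∨ ¬¬¬(¬T ∧ P))) ∧ Q)   (double negation)
= ¬((Q ∨ ¬P ∧ ¬T ∨ ¬(¬(¬T ∧ P ∨ ¬Q) ∨ ¬(¬T ∧ P))) ∧ Q)   (double negation)
= ¬((Q ∨ ¬P ∧ ¬T ∨ (¬T ∧ P ∨ ¬Q) ∧ ¬T ∧ P) ∧ Q)   (De Morgan)
= ¬((Q ∨ ¬P ∧ ¬T ∨ ¬T ∧ P) ∧ Q)   (absorption)
= ¬((Q ∨ ¬T) ∧ Q)   (distribution)
= ¬Q   (absorption)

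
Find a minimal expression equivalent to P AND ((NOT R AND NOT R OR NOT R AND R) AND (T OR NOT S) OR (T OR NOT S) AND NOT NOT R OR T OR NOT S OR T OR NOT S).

P AND (T OR NOT S)

P AND ((NOT R AND NOT R OR NOT R AND R) AND (T OR NOT S) OR (T OR NOT S) AND NOT NOT R OR T OR NOT S OR T OR NOT S)
= P AND (NOT R AND (T OR NOT S) OR (T OR NOT S) AND NOT NOT R OR T OR NOT S OR T OR NOT S)   — distribution
= P AND (NOT R AND (T OR NOT S) OR (T OR NOT S) AND R OR T OR NOT S OR T OR NOT S)   — double negation
= P AND (T OR NOT S OR T OR NOT S OR T OR NOT S)   — distribution
= P AND (T OR NOT S OR T OR NOT S)   — idempotence
= P AND (T OR NOT S)   — idempotence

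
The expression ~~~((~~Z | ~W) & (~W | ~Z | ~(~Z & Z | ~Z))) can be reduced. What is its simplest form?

W & ~Z

~~~((~~Z | ~W) & (~W | ~Z | ~(~Z & Z | ~Z)))
= ~~~((~~Z | ~W) & (~W | ~Z | ~~Z))   — complement / identity
= ~~~(~W & (~W | ~Z) | ~~Z)   — distribution
= ~(~W & (~W | ~Z) | ~~Z)   — double negation
= ~(~W | ~~Z)   — absorption
= W & ~Z   — De Morgan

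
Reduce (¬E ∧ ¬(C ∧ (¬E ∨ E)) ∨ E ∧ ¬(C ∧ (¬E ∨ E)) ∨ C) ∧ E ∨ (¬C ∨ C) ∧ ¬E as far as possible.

True

(¬E ∧ ¬(C ∧ (¬E ∨ E)) ∨ E ∧ ¬(C ∧ (¬E ∨ E)) ∨ C) ∧ E ∨ (¬C ∨ C) ∧ ¬E
= (¬(C ∧ (¬E ∨ E)) ∨ C) ∧ E ∨ (¬C ∨ C) ∧ ¬E   — distribution
= (¬C ∨ C) ∧ E ∨ (¬C ∨ C) ∧ ¬E   — complement / identity
= ¬C ∨ C   — distribution
= True   — complement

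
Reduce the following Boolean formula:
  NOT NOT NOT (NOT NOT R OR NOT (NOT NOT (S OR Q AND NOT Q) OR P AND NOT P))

NOT NOT NOT (NOT NOT R OR NOT (NOT NOT (S OR Q AND NOT Q) OR P AND NOT P))
= NOT NOT NOT (NOT NOT R OR NOT (S OR Q AND NOT Q OR P AND NOT P))   — double negation
= NOT NOT (NOT R AND (S OR Q AND NOT Q OR P AND NOT P))   — De Morgan
= NOT R AND (S OR Q AND NOT Q OR P AND NOT P)   — double negation
= NOT R AND (S OR Q AND NOT Q)   — complement / identity
= NOT R AND S   — complement / identity

NOT R AND S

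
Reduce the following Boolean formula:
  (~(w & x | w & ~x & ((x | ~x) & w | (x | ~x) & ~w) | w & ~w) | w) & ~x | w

(~(w & x | w & ~x & ((x | ~x) & w | (x | ~x) & ~w) | w & ~w) | w) & ~x | w
= (~(w & x | w & ~x & ((x | ~x) & w | (x | ~x) & ~w)) | w) & ~x | w   [complement / identity]
= (~(w & x | w & ~x & (x | ~x)) | w) & ~x | w   [distribution]
= (~(w & x | w & ~x) | w) & ~x | w   [complement / identity]
= (~w | w) & ~x | w   [distribution]
= ~x | w   [complement / identity]

~x | w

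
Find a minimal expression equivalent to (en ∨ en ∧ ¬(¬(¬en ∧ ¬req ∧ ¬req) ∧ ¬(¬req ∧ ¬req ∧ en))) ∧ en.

(en ∨ en ∧ ¬(¬(¬en ∧ ¬req ∧ ¬req) ∧ ¬(¬req ∧ ¬req ∧ en))) ∧ en
= (en ∨ en ∧ (¬en ∧ ¬req ∧ ¬req ∨ ¬req ∧ ¬req ∧ en)) ∧ en   (De Morgan)
= (en ∨ en ∧ ¬req ∧ ¬req) ∧ en   (distribution)
= (en ∨ en ∧ ¬req) ∧ en   (idempotence)
= en ∧ en   (absorption)
= en   (idempotence)

en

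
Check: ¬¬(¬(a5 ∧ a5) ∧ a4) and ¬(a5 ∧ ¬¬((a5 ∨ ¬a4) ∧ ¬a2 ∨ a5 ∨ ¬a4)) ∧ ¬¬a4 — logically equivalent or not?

Yes

E1: ¬¬(¬(a5 ∧ a5) ∧ a4)
    = ¬(a5 ∧ a5) ∧ a4   [double negation]
    = ¬a5 ∧ a4   [idempotence]
E2: ¬(a5 ∧ ¬¬((a5 ∨ ¬a4) ∧ ¬a2 ∨ a5 ∨ ¬a4)) ∧ ¬¬a4
    = ¬(a5 ∧ ¬¬(a5 ∨ ¬a4)) ∧ ¬¬a4   [absorption]
    = ¬(a5 ∧ (a5 ∨ ¬a4)) ∧ ¬¬a4   [double negation]
    = ¬a5 ∧ ¬¬a4   [absorption]
    = ¬a5 ∧ a4   [double negation]
Both reduce to ¬a5 ∧ a4, so they are equivalent.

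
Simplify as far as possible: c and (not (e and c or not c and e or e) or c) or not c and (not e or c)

c and (not (e and c or not c and e or e) or c) or not c and (not e or c)
= c and (not (e or e) or c) or not c and (not e or c)
= c and (not e or c) or not c and (not e or c)
= not e or c

not e or c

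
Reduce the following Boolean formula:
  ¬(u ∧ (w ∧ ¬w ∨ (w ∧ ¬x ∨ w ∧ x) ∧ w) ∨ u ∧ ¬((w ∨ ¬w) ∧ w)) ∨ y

¬u ∨ y

¬(u ∧ (w ∧ ¬w ∨ (w ∧ ¬x ∨ w ∧ x) ∧ w) ∨ u ∧ ¬((w ∨ ¬w) ∧ w)) ∨ y
= ¬(u ∧ (w ∧ ¬w ∨ w ∧ w) ∨ u ∧ ¬((w ∨ ¬w) ∧ w)) ∨ y   [distribution]
= ¬(u ∧ (w ∧ ¬w ∨ w ∧ w) ∨ u ∧ ¬w) ∨ y   [complement / identity]
= ¬(u ∧ w ∨ u ∧ ¬w) ∨ y   [distribution]
= ¬u ∨ y   [distribution]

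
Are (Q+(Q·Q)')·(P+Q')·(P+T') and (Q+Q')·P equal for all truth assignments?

E1: (Q+(Q·Q)')·(P+Q')·(P+T')
    = (Q+Q')·(P+Q')·(P+T')   (idempotence)
    = (P+Q')·(P+T')   (complement / identity)
    = P+Q'·T'   (distribution)
E2: (Q+Q')·P
    = P   (complement / identity)
These differ: at P=0, Q=0, T=0, E1 = 1 but E2 = 0.

No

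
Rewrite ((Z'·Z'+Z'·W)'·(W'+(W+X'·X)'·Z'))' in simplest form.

((Z'·Z'+Z'·W)'·(W'+(W+X'·X)'·Z'))'
= ((Z'·Z'+Z'·W)'·(W'+W'·Z'))'   (complement / identity)
= ((Z'·Z'+Z'·W)'·W')'   (absorption)
= ((Z'+Z'·W)'·W')'   (idempotence)
= Z'+Z'·W+W   (De Morgan)
= Z'+W   (absorption)

Z'+W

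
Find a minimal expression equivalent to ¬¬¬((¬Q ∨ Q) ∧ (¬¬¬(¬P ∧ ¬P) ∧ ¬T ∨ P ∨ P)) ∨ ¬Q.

¬¬¬((¬Q ∨ Q) ∧ (¬¬¬(¬P ∧ ¬P) ∧ ¬T ∨ P ∨ P)) ∨ ¬Q
= ¬¬¬((¬Q ∨ Q) ∧ (¬¬(P ∨ P) ∧ ¬T ∨ P ∨ P)) ∨ ¬Q   [De Morgan]
= ¬¬¬(¬¬(P ∨ P) ∧ ¬T ∨ P ∨ P) ∨ ¬Q   [complement / identity]
= ¬¬¬((P ∨ P) ∧ ¬T ∨ P ∨ P) ∨ ¬Q   [double negation]
= ¬¬¬(P ∨ P) ∨ ¬Q   [absorption]
= ¬¬¬P ∨ ¬Q   [idempotence]
= ¬P ∨ ¬Q   [double negation]

¬P ∨ ¬Q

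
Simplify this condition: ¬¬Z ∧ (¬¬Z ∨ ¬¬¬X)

Z

¬¬Z ∧ (¬¬Z ∨ ¬¬¬X)
= ¬¬Z ∧ (¬¬Z ∨ ¬X)   [double negation]
= ¬¬Z   [absorption]
= Z   [double negation]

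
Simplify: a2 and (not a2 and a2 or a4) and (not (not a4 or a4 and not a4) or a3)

a2 and (not a2 and a2 or a4) and (not (not a4 or a4 and not a4) or a3)
= a2 and (not a2 and a2 or a4) and (not not a4 or a3)   [complement / identity]
= a2 and (not a2 and a2 or a4) and (a4 or a3)   [double negation]
= a2 and a4 and (a4 or a3)   [complement / identity]
= a2 and a4   [absorption]

a2 and a4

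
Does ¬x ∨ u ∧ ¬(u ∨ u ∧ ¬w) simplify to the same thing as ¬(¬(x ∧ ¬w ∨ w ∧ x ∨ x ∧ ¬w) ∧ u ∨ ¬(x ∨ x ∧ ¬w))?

E1: ¬x ∨ u ∧ ¬(u ∨ u ∧ ¬w)
    = ¬x ∨ u ∧ ¬u   [absorption]
    = ¬x   [complement / identity]
E2: ¬(¬(x ∧ ¬w ∨ w ∧ x ∨ x ∧ ¬w) ∧ u ∨ ¬(x ∨ x ∧ ¬w))
    = ¬(¬(x ∨ x ∧ ¬w) ∧ u ∨ ¬(x ∨ x ∧ ¬w))   [distribution]
    = ¬¬(x ∨ x ∧ ¬w)   [absorption]
    = x ∨ x ∧ ¬w   [double negation]
    = x   [absorption]
These differ: at u=0, w=0, x=0, E1 = 1 but E2 = 0.

No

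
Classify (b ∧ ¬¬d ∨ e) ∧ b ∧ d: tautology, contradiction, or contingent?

(b ∧ ¬¬d ∨ e) ∧ b ∧ d
= (b ∧ d ∨ e) ∧ b ∧ d
= b ∧ d
This depends on b, d, so it is not a constant.

contingent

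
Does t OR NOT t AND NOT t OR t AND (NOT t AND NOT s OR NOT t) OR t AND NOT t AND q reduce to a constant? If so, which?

t OR NOT t AND NOT t OR t AND (NOT t AND NOT s OR NOT t) OR t AND NOT t AND q
= t OR NOT t AND NOT t OR t AND NOT t OR t AND NOT t AND q   (absorption)
= t OR NOT t AND NOT t OR t AND NOT t   (absorption)
= t OR NOT t   (distribution)
= TRUE   (complement)

yes, True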